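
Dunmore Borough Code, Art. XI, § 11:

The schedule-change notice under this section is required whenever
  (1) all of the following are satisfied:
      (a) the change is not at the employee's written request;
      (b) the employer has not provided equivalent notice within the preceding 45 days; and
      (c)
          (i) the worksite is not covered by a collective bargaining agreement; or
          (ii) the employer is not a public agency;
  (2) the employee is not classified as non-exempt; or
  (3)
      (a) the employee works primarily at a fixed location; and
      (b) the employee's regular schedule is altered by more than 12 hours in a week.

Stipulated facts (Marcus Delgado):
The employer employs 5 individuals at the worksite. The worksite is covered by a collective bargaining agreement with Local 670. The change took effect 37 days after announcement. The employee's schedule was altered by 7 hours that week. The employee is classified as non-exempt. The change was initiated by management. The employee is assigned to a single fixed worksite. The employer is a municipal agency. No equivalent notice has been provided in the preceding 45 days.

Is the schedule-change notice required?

No — not required.

(a) not employee-requested — satisfied.
(b) no recent notice — satisfied.
(i) no CBA — not satisfied.
(ii) not (public agency) — fails.
(c) = F OR F = false.
(1): T AND T AND F → false.
(2) not (non-exempt) — fails.
(a) fixed location — met.
(b) schedule shift > 12h — fails.
So (3) is not satisfied (T AND F).
So Overall is not satisfied (F OR F OR F).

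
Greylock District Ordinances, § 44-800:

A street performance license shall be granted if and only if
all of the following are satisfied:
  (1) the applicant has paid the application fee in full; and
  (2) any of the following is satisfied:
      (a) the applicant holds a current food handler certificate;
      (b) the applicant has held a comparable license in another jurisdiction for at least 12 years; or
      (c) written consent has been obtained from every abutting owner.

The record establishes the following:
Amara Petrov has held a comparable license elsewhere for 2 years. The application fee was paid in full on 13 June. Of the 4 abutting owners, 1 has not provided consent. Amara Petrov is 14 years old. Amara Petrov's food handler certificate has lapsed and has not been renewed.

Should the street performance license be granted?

No — denied.

(1) fee paid — met.
(a) food handler cert. — fails.
(b) prior license ≥ 12 yr — not satisfied.
(c) all abutters consent — not satisfied.
(2) = F OR F OR F = false.
Overall = T AND F = false.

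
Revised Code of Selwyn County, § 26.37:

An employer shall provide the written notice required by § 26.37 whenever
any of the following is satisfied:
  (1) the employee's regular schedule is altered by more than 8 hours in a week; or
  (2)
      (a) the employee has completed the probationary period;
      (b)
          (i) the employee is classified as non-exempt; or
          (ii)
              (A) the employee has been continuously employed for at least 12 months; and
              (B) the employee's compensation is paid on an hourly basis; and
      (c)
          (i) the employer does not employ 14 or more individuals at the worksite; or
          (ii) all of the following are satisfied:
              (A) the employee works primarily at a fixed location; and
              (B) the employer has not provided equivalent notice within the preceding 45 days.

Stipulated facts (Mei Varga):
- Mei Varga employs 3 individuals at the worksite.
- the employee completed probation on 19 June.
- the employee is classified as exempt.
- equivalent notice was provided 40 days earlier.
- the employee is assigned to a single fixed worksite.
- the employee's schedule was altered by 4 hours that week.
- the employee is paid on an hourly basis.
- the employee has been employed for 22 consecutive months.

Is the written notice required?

Yes — required.

(1) schedule shift > 8h — fails.
(a) past probation — holds.
(i) non-exempt — not satisfied.
(A) tenure ≥ 12 mo. — met.
(B) hourly-paid — satisfied.
So (ii) is satisfied (T AND T).
(b) = F OR T = true.
(i) not (≥ 14 at site) — satisfied.
(A) fixed location — met.
(B) no recent notice — not satisfied.
(ii): T AND F → false.
So (c) is satisfied (T OR F).
(2) = T AND T AND T = true.
Overall = F OR T = true.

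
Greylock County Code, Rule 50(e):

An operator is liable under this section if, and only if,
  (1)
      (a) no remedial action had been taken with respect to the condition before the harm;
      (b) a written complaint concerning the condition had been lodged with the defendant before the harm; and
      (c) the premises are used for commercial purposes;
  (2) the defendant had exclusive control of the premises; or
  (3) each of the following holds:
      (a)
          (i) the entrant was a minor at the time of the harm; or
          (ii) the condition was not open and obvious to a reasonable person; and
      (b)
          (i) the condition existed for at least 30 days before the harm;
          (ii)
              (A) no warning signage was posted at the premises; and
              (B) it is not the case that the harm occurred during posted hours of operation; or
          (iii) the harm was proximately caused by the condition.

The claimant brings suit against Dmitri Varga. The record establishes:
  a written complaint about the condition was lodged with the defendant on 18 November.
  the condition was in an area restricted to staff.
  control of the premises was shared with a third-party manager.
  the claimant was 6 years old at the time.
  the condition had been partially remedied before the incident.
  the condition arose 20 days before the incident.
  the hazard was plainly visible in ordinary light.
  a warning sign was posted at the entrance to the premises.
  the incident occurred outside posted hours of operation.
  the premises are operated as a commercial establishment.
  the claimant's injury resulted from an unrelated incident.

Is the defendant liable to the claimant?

No — not liable.

(a) no remedial action — fails.
(b) complaint lodged — met.
(c) commercial use — satisfied.
(1): F AND T AND T → false.
(2) exclusive control — not met.
(i) entrant a minor — satisfied.
(ii) not open/obvious — not met.
(a) = T OR F = true.
(i) condition ≥30 days old — not satisfied.
(A) no signage posted — fails.
(B) not (during posted hours) — holds.
(ii) = F AND T = false.
(iii) proximate cause — not met.
So (b) is not satisfied (F OR F OR F).
(3) = T AND F = false.
So Overall is not satisfied (F OR F OR F).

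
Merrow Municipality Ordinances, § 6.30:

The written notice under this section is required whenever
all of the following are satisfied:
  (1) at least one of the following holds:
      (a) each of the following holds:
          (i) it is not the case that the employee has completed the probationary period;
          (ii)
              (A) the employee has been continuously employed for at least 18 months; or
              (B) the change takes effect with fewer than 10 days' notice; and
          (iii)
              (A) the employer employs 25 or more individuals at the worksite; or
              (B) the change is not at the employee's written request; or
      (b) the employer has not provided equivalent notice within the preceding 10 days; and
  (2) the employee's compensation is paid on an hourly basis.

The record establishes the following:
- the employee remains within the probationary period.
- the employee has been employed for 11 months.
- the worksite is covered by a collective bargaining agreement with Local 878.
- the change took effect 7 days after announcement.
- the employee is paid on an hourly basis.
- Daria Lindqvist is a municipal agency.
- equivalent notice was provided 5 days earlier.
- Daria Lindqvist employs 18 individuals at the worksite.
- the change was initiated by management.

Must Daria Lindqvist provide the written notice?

(i) not (past probation) — satisfied.
(A) tenure ≥ 18 mo. — fails.
(B) < 10 days' notice — met.
So (ii) is satisfied (F OR T).
(A) ≥ 25 at site — not met.
(B) not employee-requested — holds.
So (iii) is satisfied (F OR T).
So (a) is satisfied (T AND T AND T).
(b) no recent notice — not met.
(1): T OR F → true.
(2) hourly-paid — satisfied.
Overall: T AND T → true.

Yes — required.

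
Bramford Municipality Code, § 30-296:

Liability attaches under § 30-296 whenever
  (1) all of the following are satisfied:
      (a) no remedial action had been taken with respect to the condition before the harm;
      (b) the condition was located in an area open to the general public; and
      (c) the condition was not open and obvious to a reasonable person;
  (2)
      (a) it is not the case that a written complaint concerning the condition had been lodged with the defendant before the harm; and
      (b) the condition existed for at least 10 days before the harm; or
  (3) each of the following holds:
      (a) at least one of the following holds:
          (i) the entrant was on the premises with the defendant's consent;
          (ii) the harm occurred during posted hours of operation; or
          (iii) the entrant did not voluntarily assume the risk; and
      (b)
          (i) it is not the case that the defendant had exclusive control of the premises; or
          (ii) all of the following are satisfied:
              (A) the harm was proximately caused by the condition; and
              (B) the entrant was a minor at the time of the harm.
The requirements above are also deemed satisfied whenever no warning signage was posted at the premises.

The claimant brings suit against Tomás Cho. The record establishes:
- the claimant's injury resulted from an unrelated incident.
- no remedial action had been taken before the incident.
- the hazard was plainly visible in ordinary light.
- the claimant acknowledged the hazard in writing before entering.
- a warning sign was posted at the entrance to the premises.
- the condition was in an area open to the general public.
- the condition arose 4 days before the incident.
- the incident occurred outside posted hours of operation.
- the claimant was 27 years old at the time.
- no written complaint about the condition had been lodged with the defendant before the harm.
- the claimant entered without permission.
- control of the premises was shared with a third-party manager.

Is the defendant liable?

No — not liable.

(a) no remedial action — satisfied.
(b) public area — holds.
(c) not open/obvious — fails.
(1): T AND T AND F → false.
(a) not (complaint lodged) — holds.
(b) condition ≥10 days old — fails.
(2) = T AND F = false.
(i) consent to enter — fails.
(ii) during posted hours — not satisfied.
(iii) no assumed risk — not satisfied.
(a): F OR F OR F → false.
(i) not (exclusive control) — satisfied.
(A) proximate cause — not met.
(B) entrant a minor — fails.
So (ii) is not satisfied (F AND F).
(b): T OR F → true.
(3) = F AND T = false.
Overall = F OR F OR F = false.
Exception (no signage posted) — not satisfied.
Result: main false OR exception false → false.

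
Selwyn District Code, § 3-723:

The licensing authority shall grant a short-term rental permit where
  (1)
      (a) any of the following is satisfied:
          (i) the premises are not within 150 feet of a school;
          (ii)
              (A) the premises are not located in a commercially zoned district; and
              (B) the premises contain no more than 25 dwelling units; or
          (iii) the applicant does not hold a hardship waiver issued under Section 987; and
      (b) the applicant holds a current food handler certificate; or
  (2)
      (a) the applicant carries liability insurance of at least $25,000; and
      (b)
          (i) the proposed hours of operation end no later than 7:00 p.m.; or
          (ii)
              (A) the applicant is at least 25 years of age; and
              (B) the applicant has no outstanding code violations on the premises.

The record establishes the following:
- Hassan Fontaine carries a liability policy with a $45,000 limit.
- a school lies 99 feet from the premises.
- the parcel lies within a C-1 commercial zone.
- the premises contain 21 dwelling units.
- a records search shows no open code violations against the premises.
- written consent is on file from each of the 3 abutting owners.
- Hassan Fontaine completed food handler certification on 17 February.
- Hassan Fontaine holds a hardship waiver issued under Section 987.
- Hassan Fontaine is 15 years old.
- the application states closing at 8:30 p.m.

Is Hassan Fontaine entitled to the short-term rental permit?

(i) ≥150 ft from school — not satisfied.
(A) not (commercially zoned) — not satisfied.
(B) ≤ 25 units — satisfied.
So (ii) is not satisfied (F AND T).
(iii) not (hardship waiver) — not met.
(a): F OR F OR F → false.
(b) food handler cert. — holds.
(1) = F AND T = false.
(a) insurance ≥ $25,000 — met.
(i) closes by 7 p.m. — not met.
(A) age ≥ 25 — fails.
(B) no code violations — satisfied.
(ii) = F AND T = false.
(b): F OR F → false.
So (2) is not satisfied (T AND F).
So Overall is not satisfied (F OR F).

No — denied.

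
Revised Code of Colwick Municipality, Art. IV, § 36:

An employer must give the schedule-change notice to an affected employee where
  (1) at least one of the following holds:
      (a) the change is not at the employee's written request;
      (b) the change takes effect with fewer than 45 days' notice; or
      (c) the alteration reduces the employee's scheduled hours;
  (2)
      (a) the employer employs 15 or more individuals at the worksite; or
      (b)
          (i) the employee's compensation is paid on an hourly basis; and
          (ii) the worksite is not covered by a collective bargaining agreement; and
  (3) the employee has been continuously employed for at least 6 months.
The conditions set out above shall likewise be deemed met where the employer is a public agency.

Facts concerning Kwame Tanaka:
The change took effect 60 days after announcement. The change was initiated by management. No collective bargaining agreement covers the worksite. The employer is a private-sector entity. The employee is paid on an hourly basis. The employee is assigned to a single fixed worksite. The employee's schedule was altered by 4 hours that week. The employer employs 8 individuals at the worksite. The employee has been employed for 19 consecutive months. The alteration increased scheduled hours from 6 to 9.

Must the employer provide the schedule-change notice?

(a) not employee-requested — holds.
(b) < 45 days' notice — not satisfied.
(c) hours reduced — not met.
So (1) is satisfied (T OR F OR F).
(a) ≥ 15 at site — not met.
(i) hourly-paid — holds.
(ii) no CBA — met.
(b) = T AND T = true.
(2): F OR T → true.
(3) tenure ≥ 6 mo. — holds.
Overall = T AND T AND T = true.
Exception (public agency) — not satisfied.
Result: main true OR exception false → true.

Yes — required.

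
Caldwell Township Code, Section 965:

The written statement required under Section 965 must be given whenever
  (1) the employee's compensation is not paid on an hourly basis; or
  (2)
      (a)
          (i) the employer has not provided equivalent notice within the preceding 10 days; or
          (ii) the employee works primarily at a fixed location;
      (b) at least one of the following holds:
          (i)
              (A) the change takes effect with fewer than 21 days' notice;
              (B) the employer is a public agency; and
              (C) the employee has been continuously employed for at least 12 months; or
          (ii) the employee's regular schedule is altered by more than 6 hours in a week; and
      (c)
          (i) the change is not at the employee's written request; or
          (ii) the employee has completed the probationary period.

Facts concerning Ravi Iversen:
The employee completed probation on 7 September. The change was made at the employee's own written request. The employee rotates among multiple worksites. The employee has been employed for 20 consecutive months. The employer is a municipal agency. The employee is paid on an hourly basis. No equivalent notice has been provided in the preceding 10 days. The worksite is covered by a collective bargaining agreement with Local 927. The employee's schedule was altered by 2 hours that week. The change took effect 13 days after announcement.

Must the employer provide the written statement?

Yes — required.

(1) not (hourly-paid) — fails.
(i) no recent notice — satisfied.
(ii) fixed location — not met.
So (a) is satisfied (T OR F).
(A) < 21 days' notice — satisfied.
(B) public agency — met.
(C) tenure ≥ 12 mo. — met.
(i) = T AND T AND T = true.
(ii) schedule shift > 6h — not met.
(b): T OR F → true.
(i) not employee-requested — fails.
(ii) past probation — satisfied.
(c): F OR T → true.
(2): T AND T AND T → true.
So Overall is satisfied (F OR T).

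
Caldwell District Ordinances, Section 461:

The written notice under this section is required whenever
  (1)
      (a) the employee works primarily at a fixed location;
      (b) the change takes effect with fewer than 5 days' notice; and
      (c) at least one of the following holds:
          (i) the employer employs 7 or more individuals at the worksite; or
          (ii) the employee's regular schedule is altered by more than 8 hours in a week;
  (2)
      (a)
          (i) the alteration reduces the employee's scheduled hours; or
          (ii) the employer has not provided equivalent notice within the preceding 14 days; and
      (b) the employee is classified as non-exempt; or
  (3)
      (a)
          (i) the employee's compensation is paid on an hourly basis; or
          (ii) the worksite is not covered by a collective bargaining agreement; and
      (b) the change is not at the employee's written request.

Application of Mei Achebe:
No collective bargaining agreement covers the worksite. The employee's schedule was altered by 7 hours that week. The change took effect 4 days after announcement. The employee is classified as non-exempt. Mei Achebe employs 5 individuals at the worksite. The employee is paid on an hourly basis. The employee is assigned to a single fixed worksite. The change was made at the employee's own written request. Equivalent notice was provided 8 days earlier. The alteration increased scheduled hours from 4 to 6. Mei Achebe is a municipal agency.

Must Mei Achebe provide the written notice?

(a) fixed location — satisfied.
(b) < 5 days' notice — met.
(i) ≥ 7 at site — not satisfied.
(ii) schedule shift > 8h — fails.
So (c) is not satisfied (F OR F).
So (1) is not satisfied (T AND T AND F).
(i) hours reduced — fails.
(ii) no recent notice — fails.
(a) = F OR F = false.
(b) non-exempt — holds.
(2) = F AND T = false.
(i) hourly-paid — holds.
(ii) no CBA — met.
So (a) is satisfied (T OR T).
(b) not employee-requested — not satisfied.
So (3) is not satisfied (T AND F).
Overall: F OR F OR F → false.

No — not required.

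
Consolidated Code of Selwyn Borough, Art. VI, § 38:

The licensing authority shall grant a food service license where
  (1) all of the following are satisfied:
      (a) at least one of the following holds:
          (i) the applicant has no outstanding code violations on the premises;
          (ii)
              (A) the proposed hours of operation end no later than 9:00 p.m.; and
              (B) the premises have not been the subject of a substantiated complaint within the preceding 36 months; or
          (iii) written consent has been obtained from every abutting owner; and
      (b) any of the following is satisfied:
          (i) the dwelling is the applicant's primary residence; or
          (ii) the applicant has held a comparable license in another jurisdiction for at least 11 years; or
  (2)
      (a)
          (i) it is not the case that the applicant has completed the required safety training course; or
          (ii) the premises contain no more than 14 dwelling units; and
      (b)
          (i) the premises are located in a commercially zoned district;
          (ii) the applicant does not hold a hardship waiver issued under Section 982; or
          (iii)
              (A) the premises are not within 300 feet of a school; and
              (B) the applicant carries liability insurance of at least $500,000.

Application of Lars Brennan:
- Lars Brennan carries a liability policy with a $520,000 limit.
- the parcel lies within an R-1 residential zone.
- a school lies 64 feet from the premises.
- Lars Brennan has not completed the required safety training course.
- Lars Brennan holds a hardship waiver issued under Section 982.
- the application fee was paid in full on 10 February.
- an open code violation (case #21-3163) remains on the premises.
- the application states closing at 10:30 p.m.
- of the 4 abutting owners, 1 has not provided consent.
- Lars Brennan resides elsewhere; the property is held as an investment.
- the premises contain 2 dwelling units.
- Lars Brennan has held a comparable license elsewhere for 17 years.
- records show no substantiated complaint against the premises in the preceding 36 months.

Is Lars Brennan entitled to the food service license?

No — denied.

(i) no code violations — fails.
(A) closes by 9 p.m. — not met.
(B) no complaint in 36 mo. — holds.
So (ii) is not satisfied (F AND T).
(iii) all abutters consent — not met.
So (a) is not satisfied (F OR F OR F).
(i) primary residence — not met.
(ii) prior license ≥ 11 yr — met.
(b): F OR T → true.
So (1) is not satisfied (F AND T).
(i) not (safety training) — satisfied.
(ii) ≤ 14 units — satisfied.
(a) = T OR T = true.
(i) commercially zoned — fails.
(ii) not (hardship waiver) — not satisfied.
(A) ≥300 ft from school — not satisfied.
(B) insurance ≥ $500,000 — satisfied.
(iii) = F AND T = false.
(b) = F OR F OR F = false.
(2): T AND F → false.
Overall = F OR F = false.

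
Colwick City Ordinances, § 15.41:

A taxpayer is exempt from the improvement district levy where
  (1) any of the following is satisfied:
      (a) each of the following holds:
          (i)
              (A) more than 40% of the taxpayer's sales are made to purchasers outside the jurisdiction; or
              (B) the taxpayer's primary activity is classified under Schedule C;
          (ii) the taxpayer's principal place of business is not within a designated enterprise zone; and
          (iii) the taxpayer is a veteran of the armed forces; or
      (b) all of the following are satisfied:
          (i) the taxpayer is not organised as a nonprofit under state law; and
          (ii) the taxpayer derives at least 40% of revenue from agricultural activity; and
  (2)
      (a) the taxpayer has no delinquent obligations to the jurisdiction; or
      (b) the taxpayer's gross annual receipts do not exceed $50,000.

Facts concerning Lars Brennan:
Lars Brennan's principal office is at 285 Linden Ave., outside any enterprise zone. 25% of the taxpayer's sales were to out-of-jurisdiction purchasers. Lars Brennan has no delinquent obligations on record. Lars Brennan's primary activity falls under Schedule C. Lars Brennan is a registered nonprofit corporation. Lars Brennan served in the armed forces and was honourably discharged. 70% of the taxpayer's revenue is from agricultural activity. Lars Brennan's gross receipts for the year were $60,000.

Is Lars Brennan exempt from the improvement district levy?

Yes — exempt.

(A) >40% out-of-jur. sales — not satisfied.
(B) Schedule C activity — holds.
(i): F OR T → true.
(ii) not (in enterprise zone) — met.
(iii) veteran — holds.
So (a) is satisfied (T AND T AND T).
(i) not (nonprofit) — not met.
(ii) ≥40% agricultural — satisfied.
(b) = F AND T = false.
(1) = T OR F = true.
(a) no delinquency — met.
(b) receipts ≤ $50,000 — fails.
(2) = T OR F = true.
Overall = T AND T = true.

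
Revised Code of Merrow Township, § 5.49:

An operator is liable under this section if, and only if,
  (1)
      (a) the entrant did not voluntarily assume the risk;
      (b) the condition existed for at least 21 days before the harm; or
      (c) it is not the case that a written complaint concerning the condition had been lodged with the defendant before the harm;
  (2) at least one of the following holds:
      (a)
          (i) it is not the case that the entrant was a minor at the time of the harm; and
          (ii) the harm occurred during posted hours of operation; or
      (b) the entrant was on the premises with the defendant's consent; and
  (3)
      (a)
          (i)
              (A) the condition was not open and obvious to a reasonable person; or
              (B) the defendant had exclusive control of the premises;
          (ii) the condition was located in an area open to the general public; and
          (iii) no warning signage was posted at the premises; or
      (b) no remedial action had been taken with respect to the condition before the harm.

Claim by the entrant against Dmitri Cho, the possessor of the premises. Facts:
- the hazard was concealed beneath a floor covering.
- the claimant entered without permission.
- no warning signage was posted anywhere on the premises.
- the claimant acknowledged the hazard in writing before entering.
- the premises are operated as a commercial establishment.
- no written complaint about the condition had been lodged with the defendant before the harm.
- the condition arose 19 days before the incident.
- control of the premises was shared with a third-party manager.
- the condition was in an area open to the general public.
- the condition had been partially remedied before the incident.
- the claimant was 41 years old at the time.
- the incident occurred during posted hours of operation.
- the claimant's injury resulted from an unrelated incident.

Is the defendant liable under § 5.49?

Yes — liable.

(a) no assumed risk — fails.
(b) condition ≥21 days old — fails.
(c) not (complaint lodged) — holds.
So (1) is satisfied (F OR F OR T).
(i) not (entrant a minor) — met.
(ii) during posted hours — satisfied.
(a): T AND T → true.
(b) consent to enter — fails.
(2) = T OR F = true.
(A) not open/obvious — met.
(B) exclusive control — not met.
So (i) is satisfied (T OR F).
(ii) public area — satisfied.
(iii) no signage posted — satisfied.
So (a) is satisfied (T AND T AND T).
(b) no remedial action — fails.
(3) = T OR F = true.
So Overall is satisfied (T AND T AND T).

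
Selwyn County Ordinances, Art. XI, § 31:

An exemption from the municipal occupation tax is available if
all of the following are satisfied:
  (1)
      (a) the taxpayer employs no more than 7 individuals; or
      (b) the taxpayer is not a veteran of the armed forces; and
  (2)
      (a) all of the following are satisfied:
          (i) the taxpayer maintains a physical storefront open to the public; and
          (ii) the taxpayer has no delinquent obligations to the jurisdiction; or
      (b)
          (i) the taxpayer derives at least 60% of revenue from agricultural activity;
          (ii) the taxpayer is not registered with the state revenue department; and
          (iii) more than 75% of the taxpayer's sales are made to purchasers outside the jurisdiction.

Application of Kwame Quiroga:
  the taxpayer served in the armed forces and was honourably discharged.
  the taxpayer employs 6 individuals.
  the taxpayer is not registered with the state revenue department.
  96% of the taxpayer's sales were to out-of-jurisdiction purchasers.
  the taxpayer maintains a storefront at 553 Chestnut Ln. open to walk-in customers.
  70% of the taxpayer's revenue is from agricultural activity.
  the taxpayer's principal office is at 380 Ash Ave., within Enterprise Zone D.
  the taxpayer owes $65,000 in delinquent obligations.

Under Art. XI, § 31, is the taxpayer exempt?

(a) ≤ 7 employees — holds.
(b) not (veteran) — not met.
(1) = T OR F = true.
(i) has storefront — satisfied.
(ii) no delinquency — not met.
(a) = T AND F = false.
(i) ≥60% agricultural — met.
(ii) not (state-registered) — satisfied.
(iii) >75% out-of-jur. sales — holds.
(b) = T AND T AND T = true.
So (2) is satisfied (F OR T).
Overall = T AND T = true.

Yes — exempt.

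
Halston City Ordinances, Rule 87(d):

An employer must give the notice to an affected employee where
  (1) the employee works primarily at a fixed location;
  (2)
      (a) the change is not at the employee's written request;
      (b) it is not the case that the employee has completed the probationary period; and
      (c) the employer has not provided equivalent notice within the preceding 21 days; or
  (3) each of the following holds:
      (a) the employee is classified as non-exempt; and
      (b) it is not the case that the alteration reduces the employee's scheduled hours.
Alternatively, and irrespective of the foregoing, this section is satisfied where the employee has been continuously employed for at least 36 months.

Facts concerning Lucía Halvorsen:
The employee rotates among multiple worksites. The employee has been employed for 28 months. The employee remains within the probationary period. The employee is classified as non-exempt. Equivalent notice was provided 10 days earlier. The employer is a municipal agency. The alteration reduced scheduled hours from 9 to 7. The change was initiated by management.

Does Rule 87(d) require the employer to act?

(1) fixed location — fails.
(a) not employee-requested — holds.
(b) not (past probation) — holds.
(c) no recent notice — fails.
(2) = T AND T AND F = false.
(a) non-exempt — satisfied.
(b) not (hours reduced) — not satisfied.
(3): T AND F → false.
So Overall is not satisfied (F OR F OR F).
Exception (tenure ≥ 36 mo.) — not satisfied.
Result: main false OR exception false → false.

No — not required.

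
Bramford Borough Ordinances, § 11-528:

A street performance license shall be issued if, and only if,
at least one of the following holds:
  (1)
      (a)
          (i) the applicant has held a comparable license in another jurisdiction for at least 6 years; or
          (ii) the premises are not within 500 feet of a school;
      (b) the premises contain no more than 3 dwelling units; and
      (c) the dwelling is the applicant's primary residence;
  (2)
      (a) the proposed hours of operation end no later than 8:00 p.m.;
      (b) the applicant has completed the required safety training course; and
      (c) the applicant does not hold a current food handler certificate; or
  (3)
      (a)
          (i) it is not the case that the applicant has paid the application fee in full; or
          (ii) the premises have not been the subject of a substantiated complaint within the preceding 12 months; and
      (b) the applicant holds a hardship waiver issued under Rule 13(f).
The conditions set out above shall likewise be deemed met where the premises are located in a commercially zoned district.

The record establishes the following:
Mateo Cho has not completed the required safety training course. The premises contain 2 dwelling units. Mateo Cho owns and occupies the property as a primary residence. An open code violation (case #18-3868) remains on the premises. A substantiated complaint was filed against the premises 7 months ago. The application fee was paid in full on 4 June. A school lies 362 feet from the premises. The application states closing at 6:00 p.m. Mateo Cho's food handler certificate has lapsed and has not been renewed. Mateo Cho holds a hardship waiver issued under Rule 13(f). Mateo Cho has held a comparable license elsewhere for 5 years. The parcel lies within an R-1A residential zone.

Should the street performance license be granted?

No — denied.

(i) prior license ≥ 6 yr — not satisfied.
(ii) ≥500 ft from school — not met.
(a): F OR F → false.
(b) ≤ 3 units — holds.
(c) primary residence — holds.
(1) = F AND T AND T = false.
(a) closes by 8 p.m. — satisfied.
(b) safety training — fails.
(c) not (food handler cert.) — met.
(2): T AND F AND T → false.
(i) not (fee paid) — not met.
(ii) no complaint in 12 mo. — not met.
(a) = F OR F = false.
(b) hardship waiver — met.
So (3) is not satisfied (F AND T).
So Overall is not satisfied (F OR F OR F).
Exception (commercially zoned) — not satisfied.
Result: main false OR exception false → false.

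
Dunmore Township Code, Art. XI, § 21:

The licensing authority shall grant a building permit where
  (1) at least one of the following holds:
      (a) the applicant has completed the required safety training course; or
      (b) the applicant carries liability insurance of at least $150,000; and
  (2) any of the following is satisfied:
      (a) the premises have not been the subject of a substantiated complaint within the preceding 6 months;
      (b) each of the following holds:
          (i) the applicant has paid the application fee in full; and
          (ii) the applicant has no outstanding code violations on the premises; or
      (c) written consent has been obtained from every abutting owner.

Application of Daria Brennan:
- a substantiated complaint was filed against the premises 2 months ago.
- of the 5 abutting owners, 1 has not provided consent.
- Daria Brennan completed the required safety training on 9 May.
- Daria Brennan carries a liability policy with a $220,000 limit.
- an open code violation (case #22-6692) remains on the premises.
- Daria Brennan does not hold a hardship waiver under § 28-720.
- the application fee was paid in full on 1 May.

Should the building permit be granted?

No — denied.

(a) safety training — holds.
(b) insurance ≥ $150,000 — satisfied.
(1): T OR T → true.
(a) no complaint in 6 mo. — not satisfied.
(i) fee paid — met.
(ii) no code violations — not met.
(b): T AND F → false.
(c) all abutters consent — fails.
(2) = F OR F OR F = false.
Overall: T AND F → false.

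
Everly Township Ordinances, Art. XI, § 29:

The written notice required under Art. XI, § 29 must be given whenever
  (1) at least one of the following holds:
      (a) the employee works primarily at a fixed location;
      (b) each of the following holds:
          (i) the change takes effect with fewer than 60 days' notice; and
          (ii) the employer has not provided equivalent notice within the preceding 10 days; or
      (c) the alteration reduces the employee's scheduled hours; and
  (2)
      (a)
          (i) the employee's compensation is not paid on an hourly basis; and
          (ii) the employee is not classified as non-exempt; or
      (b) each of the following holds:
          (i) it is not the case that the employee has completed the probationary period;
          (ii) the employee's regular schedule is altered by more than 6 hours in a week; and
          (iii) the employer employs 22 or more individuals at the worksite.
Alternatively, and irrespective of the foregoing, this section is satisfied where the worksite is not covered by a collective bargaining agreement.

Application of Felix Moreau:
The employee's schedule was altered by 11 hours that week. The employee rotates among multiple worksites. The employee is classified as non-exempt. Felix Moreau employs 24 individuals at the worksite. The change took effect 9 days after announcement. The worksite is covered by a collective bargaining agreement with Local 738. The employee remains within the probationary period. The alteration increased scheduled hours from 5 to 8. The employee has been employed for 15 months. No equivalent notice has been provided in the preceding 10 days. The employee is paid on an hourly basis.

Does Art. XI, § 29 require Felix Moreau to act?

(a) fixed location — not met.
(i) < 60 days' notice — met.
(ii) no recent notice — holds.
(b) = T AND T = true.
(c) hours reduced — not satisfied.
(1) = F OR T OR F = true.
(i) not (hourly-paid) — not met.
(ii) not (non-exempt) — fails.
(a): F AND F → false.
(i) not (past probation) — holds.
(ii) schedule shift > 6h — satisfied.
(iii) ≥ 22 at site — satisfied.
(b) = T AND T AND T = true.
So (2) is satisfied (F OR T).
So Overall is satisfied (T AND T).
Exception (no CBA) — not satisfied.
Result: main true OR exception false → true.

Yes — required.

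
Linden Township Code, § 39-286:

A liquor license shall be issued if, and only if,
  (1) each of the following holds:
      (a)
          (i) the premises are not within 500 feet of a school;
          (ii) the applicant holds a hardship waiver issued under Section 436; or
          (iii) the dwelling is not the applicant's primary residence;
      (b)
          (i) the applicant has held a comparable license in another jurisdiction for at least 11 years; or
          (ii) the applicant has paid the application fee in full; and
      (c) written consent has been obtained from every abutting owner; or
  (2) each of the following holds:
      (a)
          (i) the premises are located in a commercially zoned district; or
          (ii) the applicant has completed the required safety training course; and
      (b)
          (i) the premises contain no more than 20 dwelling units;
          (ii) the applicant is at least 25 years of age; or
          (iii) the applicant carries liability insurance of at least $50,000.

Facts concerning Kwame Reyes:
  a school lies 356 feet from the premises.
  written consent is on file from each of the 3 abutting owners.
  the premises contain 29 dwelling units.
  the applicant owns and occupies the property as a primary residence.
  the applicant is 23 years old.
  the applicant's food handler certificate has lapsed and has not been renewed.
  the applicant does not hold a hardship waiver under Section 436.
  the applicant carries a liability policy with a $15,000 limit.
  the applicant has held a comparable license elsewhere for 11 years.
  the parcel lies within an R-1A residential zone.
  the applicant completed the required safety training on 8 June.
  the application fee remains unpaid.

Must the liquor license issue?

No — denied.

(i) ≥500 ft from school — fails.
(ii) hardship waiver — not met.
(iii) not (primary residence) — fails.
(a): F OR F OR F → false.
(i) prior license ≥ 11 yr — satisfied.
(ii) fee paid — not satisfied.
(b): T OR F → true.
(c) all abutters consent — met.
So (1) is not satisfied (F AND T AND T).
(i) commercially zoned — fails.
(ii) safety training — satisfied.
So (a) is satisfied (F OR T).
(i) ≤ 20 units — fails.
(ii) age ≥ 25 — not satisfied.
(iii) insurance ≥ $50,000 — fails.
(b): F OR F OR F → false.
So (2) is not satisfied (T AND F).
Overall: F OR F → false.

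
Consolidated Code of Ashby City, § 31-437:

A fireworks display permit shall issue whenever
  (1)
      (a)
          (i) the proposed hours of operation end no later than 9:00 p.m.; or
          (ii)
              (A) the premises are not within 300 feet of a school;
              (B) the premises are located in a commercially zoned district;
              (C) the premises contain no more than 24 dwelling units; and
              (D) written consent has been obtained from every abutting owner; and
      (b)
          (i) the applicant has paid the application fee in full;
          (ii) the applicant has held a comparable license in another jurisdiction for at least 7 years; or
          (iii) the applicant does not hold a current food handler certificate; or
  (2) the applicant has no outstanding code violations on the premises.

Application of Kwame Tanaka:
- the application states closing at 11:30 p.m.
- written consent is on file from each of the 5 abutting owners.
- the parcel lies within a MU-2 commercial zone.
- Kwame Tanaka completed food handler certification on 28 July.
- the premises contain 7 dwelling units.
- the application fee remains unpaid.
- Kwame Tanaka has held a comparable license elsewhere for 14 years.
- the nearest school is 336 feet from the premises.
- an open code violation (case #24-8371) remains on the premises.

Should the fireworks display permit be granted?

Yes — granted.

(i) closes by 9 p.m. — not met.
(A) ≥300 ft from school — satisfied.
(B) commercially zoned — met.
(C) ≤ 24 units — holds.
(D) all abutters consent — satisfied.
So (ii) is satisfied (T AND T AND T AND T).
(a): F OR T → true.
(i) fee paid — fails.
(ii) prior license ≥ 7 yr — holds.
(iii) not (food handler cert.) — fails.
(b) = F OR T OR F = true.
(1) = T AND T = true.
(2) no code violations — not satisfied.
Overall = T OR F = true.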